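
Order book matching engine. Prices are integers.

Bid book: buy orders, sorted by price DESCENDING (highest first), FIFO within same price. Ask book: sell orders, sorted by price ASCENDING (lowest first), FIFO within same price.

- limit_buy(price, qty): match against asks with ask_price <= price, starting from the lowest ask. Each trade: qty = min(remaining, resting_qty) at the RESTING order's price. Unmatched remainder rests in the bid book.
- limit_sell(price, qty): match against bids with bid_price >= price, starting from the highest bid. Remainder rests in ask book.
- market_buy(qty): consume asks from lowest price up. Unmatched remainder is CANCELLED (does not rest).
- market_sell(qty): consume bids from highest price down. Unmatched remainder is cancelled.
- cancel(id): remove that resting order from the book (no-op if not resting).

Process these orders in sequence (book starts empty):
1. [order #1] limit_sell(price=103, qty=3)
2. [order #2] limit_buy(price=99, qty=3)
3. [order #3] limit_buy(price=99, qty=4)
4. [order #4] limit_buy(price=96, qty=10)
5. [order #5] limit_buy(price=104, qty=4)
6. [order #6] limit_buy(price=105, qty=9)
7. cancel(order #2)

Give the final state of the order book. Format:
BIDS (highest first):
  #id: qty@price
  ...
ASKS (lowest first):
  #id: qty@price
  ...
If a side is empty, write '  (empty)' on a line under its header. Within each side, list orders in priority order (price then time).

After op 1 [order #1] limit_sell(price=103, qty=3): fills=none; bids=[-] asks=[#1:3@103]
After op 2 [order #2] limit_buy(price=99, qty=3): fills=none; bids=[#2:3@99] asks=[#1:3@103]
After op 3 [order #3] limit_buy(price=99, qty=4): fills=none; bids=[#2:3@99 #3:4@99] asks=[#1:3@103]
After op 4 [order #4] limit_buy(price=96, qty=10): fills=none; bids=[#2:3@99 #3:4@99 #4:10@96] asks=[#1:3@103]
After op 5 [order #5] limit_buy(price=104, qty=4): fills=#5x#1:3@103; bids=[#5:1@104 #2:3@99 #3:4@99 #4:10@96] asks=[-]
After op 6 [order #6] limit_buy(price=105, qty=9): fills=none; bids=[#6:9@105 #5:1@104 #2:3@99 #3:4@99 #4:10@96] asks=[-]
After op 7 cancel(order #2): fills=none; bids=[#6:9@105 #5:1@104 #3:4@99 #4:10@96] asks=[-]

Answer: BIDS (highest first):
  #6: 9@105
  #5: 1@104
  #3: 4@99
  #4: 10@96
ASKS (lowest first):
  (empty)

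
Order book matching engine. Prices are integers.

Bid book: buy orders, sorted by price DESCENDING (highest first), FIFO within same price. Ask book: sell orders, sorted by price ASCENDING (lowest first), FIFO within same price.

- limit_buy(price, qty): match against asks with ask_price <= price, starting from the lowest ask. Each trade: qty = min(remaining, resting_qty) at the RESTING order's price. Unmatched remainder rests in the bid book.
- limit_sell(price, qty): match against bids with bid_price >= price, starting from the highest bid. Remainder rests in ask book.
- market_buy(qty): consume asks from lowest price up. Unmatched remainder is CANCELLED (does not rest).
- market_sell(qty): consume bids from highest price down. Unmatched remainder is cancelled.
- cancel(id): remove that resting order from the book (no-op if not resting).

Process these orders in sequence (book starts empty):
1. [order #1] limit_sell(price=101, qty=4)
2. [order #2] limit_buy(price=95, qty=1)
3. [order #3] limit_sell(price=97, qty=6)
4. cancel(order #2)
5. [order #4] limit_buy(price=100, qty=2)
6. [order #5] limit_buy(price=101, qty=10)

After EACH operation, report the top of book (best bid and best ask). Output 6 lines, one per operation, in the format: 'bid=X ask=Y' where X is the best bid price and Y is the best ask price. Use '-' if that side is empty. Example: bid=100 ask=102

Answer: bid=- ask=101
bid=95 ask=101
bid=95 ask=97
bid=- ask=97
bid=- ask=97
bid=101 ask=-

Derivation:
After op 1 [order #1] limit_sell(price=101, qty=4): fills=none; bids=[-] asks=[#1:4@101]
After op 2 [order #2] limit_buy(price=95, qty=1): fills=none; bids=[#2:1@95] asks=[#1:4@101]
After op 3 [order #3] limit_sell(price=97, qty=6): fills=none; bids=[#2:1@95] asks=[#3:6@97 #1:4@101]
After op 4 cancel(order #2): fills=none; bids=[-] asks=[#3:6@97 #1:4@101]
After op 5 [order #4] limit_buy(price=100, qty=2): fills=#4x#3:2@97; bids=[-] asks=[#3:4@97 #1:4@101]
After op 6 [order #5] limit_buy(price=101, qty=10): fills=#5x#3:4@97 #5x#1:4@101; bids=[#5:2@101] asks=[-]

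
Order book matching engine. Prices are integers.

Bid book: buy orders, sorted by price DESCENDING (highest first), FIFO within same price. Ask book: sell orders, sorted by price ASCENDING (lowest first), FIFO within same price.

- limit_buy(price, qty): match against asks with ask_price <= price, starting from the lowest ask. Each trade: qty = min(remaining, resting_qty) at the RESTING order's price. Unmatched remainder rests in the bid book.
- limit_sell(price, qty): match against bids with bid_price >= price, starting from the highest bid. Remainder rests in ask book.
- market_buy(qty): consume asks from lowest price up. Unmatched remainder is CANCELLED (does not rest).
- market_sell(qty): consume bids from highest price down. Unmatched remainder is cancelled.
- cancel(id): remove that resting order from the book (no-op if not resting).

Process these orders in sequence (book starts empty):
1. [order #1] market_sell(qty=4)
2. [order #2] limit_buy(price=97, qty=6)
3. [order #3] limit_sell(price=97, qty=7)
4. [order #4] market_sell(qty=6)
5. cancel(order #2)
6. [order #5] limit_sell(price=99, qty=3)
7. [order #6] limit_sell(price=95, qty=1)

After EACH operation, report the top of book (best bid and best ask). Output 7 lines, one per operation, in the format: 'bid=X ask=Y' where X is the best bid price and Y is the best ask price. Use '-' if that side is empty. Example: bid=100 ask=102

After op 1 [order #1] market_sell(qty=4): fills=none; bids=[-] asks=[-]
After op 2 [order #2] limit_buy(price=97, qty=6): fills=none; bids=[#2:6@97] asks=[-]
After op 3 [order #3] limit_sell(price=97, qty=7): fills=#2x#3:6@97; bids=[-] asks=[#3:1@97]
After op 4 [order #4] market_sell(qty=6): fills=none; bids=[-] asks=[#3:1@97]
After op 5 cancel(order #2): fills=none; bids=[-] asks=[#3:1@97]
After op 6 [order #5] limit_sell(price=99, qty=3): fills=none; bids=[-] asks=[#3:1@97 #5:3@99]
After op 7 [order #6] limit_sell(price=95, qty=1): fills=none; bids=[-] asks=[#6:1@95 #3:1@97 #5:3@99]

Answer: bid=- ask=-
bid=97 ask=-
bid=- ask=97
bid=- ask=97
bid=- ask=97
bid=- ask=97
bid=- ask=95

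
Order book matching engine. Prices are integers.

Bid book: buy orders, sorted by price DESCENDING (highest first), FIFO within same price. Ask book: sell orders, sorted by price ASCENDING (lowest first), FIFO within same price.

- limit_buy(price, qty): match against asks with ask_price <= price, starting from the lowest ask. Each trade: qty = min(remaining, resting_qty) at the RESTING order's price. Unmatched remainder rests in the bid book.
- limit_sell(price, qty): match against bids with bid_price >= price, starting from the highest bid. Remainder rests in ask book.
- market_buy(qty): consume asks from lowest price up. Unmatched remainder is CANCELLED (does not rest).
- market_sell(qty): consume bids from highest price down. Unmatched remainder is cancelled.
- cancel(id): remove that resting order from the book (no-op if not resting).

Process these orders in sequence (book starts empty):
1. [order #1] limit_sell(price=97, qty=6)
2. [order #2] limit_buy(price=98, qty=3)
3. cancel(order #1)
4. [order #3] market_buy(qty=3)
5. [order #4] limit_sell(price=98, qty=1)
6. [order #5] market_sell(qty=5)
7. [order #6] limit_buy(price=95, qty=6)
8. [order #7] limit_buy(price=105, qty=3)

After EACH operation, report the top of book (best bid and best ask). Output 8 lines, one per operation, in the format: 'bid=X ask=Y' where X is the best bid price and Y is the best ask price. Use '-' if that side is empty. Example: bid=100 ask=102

After op 1 [order #1] limit_sell(price=97, qty=6): fills=none; bids=[-] asks=[#1:6@97]
After op 2 [order #2] limit_buy(price=98, qty=3): fills=#2x#1:3@97; bids=[-] asks=[#1:3@97]
After op 3 cancel(order #1): fills=none; bids=[-] asks=[-]
After op 4 [order #3] market_buy(qty=3): fills=none; bids=[-] asks=[-]
After op 5 [order #4] limit_sell(price=98, qty=1): fills=none; bids=[-] asks=[#4:1@98]
After op 6 [order #5] market_sell(qty=5): fills=none; bids=[-] asks=[#4:1@98]
After op 7 [order #6] limit_buy(price=95, qty=6): fills=none; bids=[#6:6@95] asks=[#4:1@98]
After op 8 [order #7] limit_buy(price=105, qty=3): fills=#7x#4:1@98; bids=[#7:2@105 #6:6@95] asks=[-]

Answer: bid=- ask=97
bid=- ask=97
bid=- ask=-
bid=- ask=-
bid=- ask=98
bid=- ask=98
bid=95 ask=98
bid=105 ask=-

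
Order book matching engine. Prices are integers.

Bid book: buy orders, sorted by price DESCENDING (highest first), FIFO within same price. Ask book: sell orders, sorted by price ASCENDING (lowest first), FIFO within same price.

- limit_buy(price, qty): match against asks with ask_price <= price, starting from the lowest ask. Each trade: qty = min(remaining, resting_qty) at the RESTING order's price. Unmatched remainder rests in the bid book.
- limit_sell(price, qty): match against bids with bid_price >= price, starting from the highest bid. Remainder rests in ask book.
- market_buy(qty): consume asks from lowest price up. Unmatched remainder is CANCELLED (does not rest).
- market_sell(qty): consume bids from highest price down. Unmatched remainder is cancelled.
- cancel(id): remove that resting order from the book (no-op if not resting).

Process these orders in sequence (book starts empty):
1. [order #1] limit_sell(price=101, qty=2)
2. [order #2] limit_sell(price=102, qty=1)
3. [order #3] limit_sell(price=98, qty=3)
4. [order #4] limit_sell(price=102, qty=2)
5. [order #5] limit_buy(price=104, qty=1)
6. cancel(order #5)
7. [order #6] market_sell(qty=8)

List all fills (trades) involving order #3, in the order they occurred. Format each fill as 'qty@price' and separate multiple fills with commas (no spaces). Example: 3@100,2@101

After op 1 [order #1] limit_sell(price=101, qty=2): fills=none; bids=[-] asks=[#1:2@101]
After op 2 [order #2] limit_sell(price=102, qty=1): fills=none; bids=[-] asks=[#1:2@101 #2:1@102]
After op 3 [order #3] limit_sell(price=98, qty=3): fills=none; bids=[-] asks=[#3:3@98 #1:2@101 #2:1@102]
After op 4 [order #4] limit_sell(price=102, qty=2): fills=none; bids=[-] asks=[#3:3@98 #1:2@101 #2:1@102 #4:2@102]
After op 5 [order #5] limit_buy(price=104, qty=1): fills=#5x#3:1@98; bids=[-] asks=[#3:2@98 #1:2@101 #2:1@102 #4:2@102]
After op 6 cancel(order #5): fills=none; bids=[-] asks=[#3:2@98 #1:2@101 #2:1@102 #4:2@102]
After op 7 [order #6] market_sell(qty=8): fills=none; bids=[-] asks=[#3:2@98 #1:2@101 #2:1@102 #4:2@102]

Answer: 1@98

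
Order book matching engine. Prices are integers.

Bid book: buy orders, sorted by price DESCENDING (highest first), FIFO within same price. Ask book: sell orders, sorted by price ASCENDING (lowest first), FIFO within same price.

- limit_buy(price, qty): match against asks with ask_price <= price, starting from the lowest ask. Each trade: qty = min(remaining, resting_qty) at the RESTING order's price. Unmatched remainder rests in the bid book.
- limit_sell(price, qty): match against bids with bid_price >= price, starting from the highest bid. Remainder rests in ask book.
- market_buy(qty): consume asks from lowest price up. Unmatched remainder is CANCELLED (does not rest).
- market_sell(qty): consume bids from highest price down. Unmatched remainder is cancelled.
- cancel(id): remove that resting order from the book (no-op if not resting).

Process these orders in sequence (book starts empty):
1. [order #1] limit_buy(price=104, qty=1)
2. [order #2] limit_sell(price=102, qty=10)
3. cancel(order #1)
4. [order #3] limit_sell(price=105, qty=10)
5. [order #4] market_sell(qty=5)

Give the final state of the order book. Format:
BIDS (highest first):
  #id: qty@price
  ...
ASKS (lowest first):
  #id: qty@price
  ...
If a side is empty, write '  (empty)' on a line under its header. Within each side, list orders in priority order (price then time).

After op 1 [order #1] limit_buy(price=104, qty=1): fills=none; bids=[#1:1@104] asks=[-]
After op 2 [order #2] limit_sell(price=102, qty=10): fills=#1x#2:1@104; bids=[-] asks=[#2:9@102]
After op 3 cancel(order #1): fills=none; bids=[-] asks=[#2:9@102]
After op 4 [order #3] limit_sell(price=105, qty=10): fills=none; bids=[-] asks=[#2:9@102 #3:10@105]
After op 5 [order #4] market_sell(qty=5): fills=none; bids=[-] asks=[#2:9@102 #3:10@105]

Answer: BIDS (highest first):
  (empty)
ASKS (lowest first):
  #2: 9@102
  #3: 10@105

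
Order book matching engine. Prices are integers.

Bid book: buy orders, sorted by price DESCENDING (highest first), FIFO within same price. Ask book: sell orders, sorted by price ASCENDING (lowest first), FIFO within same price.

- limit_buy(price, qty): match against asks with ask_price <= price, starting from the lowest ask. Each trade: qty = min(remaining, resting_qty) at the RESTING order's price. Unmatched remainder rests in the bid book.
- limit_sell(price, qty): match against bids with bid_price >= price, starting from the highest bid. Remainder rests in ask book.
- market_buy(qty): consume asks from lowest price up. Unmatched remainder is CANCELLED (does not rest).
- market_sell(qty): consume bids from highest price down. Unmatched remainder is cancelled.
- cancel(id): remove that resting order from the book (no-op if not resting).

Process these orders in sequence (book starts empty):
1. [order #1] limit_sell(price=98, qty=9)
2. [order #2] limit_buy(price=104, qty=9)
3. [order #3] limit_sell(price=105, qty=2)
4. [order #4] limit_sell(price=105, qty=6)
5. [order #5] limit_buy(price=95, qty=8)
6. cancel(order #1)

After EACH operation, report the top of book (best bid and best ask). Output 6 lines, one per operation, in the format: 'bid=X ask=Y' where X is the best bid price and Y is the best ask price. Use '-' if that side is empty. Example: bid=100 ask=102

Answer: bid=- ask=98
bid=- ask=-
bid=- ask=105
bid=- ask=105
bid=95 ask=105
bid=95 ask=105

Derivation:
After op 1 [order #1] limit_sell(price=98, qty=9): fills=none; bids=[-] asks=[#1:9@98]
After op 2 [order #2] limit_buy(price=104, qty=9): fills=#2x#1:9@98; bids=[-] asks=[-]
After op 3 [order #3] limit_sell(price=105, qty=2): fills=none; bids=[-] asks=[#3:2@105]
After op 4 [order #4] limit_sell(price=105, qty=6): fills=none; bids=[-] asks=[#3:2@105 #4:6@105]
After op 5 [order #5] limit_buy(price=95, qty=8): fills=none; bids=[#5:8@95] asks=[#3:2@105 #4:6@105]
After op 6 cancel(order #1): fills=none; bids=[#5:8@95] asks=[#3:2@105 #4:6@105]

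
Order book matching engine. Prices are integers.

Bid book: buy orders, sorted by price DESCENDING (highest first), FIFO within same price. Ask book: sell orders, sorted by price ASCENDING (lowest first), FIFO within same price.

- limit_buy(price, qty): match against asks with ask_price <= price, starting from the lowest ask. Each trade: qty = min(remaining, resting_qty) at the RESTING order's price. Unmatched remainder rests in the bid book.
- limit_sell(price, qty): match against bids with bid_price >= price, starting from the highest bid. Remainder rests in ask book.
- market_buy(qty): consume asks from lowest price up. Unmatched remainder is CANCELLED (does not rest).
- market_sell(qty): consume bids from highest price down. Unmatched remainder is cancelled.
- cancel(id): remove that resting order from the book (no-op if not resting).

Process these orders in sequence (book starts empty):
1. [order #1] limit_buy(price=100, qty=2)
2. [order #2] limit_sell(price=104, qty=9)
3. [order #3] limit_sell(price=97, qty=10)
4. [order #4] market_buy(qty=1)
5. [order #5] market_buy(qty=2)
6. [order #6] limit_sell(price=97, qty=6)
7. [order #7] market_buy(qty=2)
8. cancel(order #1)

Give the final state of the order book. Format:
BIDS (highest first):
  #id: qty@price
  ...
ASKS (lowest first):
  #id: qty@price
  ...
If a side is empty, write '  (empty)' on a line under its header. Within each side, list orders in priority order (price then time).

After op 1 [order #1] limit_buy(price=100, qty=2): fills=none; bids=[#1:2@100] asks=[-]
After op 2 [order #2] limit_sell(price=104, qty=9): fills=none; bids=[#1:2@100] asks=[#2:9@104]
After op 3 [order #3] limit_sell(price=97, qty=10): fills=#1x#3:2@100; bids=[-] asks=[#3:8@97 #2:9@104]
After op 4 [order #4] market_buy(qty=1): fills=#4x#3:1@97; bids=[-] asks=[#3:7@97 #2:9@104]
After op 5 [order #5] market_buy(qty=2): fills=#5x#3:2@97; bids=[-] asks=[#3:5@97 #2:9@104]
After op 6 [order #6] limit_sell(price=97, qty=6): fills=none; bids=[-] asks=[#3:5@97 #6:6@97 #2:9@104]
After op 7 [order #7] market_buy(qty=2): fills=#7x#3:2@97; bids=[-] asks=[#3:3@97 #6:6@97 #2:9@104]
After op 8 cancel(order #1): fills=none; bids=[-] asks=[#3:3@97 #6:6@97 #2:9@104]

Answer: BIDS (highest first):
  (empty)
ASKS (lowest first):
  #3: 3@97
  #6: 6@97
  #2: 9@104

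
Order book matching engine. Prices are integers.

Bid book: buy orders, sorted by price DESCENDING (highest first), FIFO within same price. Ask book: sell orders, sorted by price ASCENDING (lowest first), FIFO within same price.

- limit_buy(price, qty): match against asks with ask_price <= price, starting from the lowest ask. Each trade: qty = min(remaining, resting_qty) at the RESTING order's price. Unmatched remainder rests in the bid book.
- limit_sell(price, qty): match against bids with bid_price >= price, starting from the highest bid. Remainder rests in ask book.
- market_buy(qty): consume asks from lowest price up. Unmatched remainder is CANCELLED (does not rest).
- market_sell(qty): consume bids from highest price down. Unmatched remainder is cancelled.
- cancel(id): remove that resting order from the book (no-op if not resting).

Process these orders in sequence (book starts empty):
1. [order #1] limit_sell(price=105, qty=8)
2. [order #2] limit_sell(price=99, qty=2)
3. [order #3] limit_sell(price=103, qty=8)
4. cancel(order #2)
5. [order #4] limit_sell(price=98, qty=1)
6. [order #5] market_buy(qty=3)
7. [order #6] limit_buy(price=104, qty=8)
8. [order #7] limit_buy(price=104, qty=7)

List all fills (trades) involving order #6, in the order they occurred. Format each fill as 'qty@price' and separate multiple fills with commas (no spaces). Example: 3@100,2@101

Answer: 6@103

Derivation:
After op 1 [order #1] limit_sell(price=105, qty=8): fills=none; bids=[-] asks=[#1:8@105]
After op 2 [order #2] limit_sell(price=99, qty=2): fills=none; bids=[-] asks=[#2:2@99 #1:8@105]
After op 3 [order #3] limit_sell(price=103, qty=8): fills=none; bids=[-] asks=[#2:2@99 #3:8@103 #1:8@105]
After op 4 cancel(order #2): fills=none; bids=[-] asks=[#3:8@103 #1:8@105]
After op 5 [order #4] limit_sell(price=98, qty=1): fills=none; bids=[-] asks=[#4:1@98 #3:8@103 #1:8@105]
After op 6 [order #5] market_buy(qty=3): fills=#5x#4:1@98 #5x#3:2@103; bids=[-] asks=[#3:6@103 #1:8@105]
After op 7 [order #6] limit_buy(price=104, qty=8): fills=#6x#3:6@103; bids=[#6:2@104] asks=[#1:8@105]
After op 8 [order #7] limit_buy(price=104, qty=7): fills=none; bids=[#6:2@104 #7:7@104] asks=[#1:8@105]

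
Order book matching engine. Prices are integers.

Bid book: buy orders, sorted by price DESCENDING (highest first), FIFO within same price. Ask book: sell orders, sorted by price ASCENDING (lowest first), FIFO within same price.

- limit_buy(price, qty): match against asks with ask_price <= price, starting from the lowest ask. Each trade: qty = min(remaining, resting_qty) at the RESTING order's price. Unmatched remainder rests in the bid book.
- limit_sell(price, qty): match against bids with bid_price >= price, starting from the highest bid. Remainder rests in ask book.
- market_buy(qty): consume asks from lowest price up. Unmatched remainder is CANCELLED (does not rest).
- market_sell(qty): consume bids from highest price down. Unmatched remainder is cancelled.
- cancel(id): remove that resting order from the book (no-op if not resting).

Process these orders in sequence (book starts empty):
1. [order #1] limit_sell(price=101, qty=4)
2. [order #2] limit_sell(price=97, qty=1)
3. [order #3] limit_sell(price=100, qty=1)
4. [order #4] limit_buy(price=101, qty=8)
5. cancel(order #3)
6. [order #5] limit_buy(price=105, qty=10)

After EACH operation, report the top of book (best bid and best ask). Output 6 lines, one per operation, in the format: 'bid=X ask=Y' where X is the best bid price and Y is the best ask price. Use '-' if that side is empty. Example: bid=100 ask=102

After op 1 [order #1] limit_sell(price=101, qty=4): fills=none; bids=[-] asks=[#1:4@101]
After op 2 [order #2] limit_sell(price=97, qty=1): fills=none; bids=[-] asks=[#2:1@97 #1:4@101]
After op 3 [order #3] limit_sell(price=100, qty=1): fills=none; bids=[-] asks=[#2:1@97 #3:1@100 #1:4@101]
After op 4 [order #4] limit_buy(price=101, qty=8): fills=#4x#2:1@97 #4x#3:1@100 #4x#1:4@101; bids=[#4:2@101] asks=[-]
After op 5 cancel(order #3): fills=none; bids=[#4:2@101] asks=[-]
After op 6 [order #5] limit_buy(price=105, qty=10): fills=none; bids=[#5:10@105 #4:2@101] asks=[-]

Answer: bid=- ask=101
bid=- ask=97
bid=- ask=97
bid=101 ask=-
bid=101 ask=-
bid=105 ask=-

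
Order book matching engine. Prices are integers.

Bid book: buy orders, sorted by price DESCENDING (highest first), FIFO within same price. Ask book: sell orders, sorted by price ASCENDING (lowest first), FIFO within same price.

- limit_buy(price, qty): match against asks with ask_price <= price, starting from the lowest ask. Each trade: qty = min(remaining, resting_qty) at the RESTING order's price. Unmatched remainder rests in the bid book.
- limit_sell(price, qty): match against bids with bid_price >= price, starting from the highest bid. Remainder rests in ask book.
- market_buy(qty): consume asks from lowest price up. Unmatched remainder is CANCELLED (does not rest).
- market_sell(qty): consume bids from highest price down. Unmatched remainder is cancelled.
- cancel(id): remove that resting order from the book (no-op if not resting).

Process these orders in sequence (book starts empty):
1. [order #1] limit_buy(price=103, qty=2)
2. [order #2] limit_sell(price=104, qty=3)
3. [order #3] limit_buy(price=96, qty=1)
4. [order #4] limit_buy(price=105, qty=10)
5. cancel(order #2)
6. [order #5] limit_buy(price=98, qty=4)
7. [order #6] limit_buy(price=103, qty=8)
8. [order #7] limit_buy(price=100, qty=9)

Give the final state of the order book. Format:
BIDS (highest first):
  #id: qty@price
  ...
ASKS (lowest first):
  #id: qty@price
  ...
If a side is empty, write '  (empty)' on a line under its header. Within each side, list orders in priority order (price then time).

Answer: BIDS (highest first):
  #4: 7@105
  #1: 2@103
  #6: 8@103
  #7: 9@100
  #5: 4@98
  #3: 1@96
ASKS (lowest first):
  (empty)

Derivation:
After op 1 [order #1] limit_buy(price=103, qty=2): fills=none; bids=[#1:2@103] asks=[-]
After op 2 [order #2] limit_sell(price=104, qty=3): fills=none; bids=[#1:2@103] asks=[#2:3@104]
After op 3 [order #3] limit_buy(price=96, qty=1): fills=none; bids=[#1:2@103 #3:1@96] asks=[#2:3@104]
After op 4 [order #4] limit_buy(price=105, qty=10): fills=#4x#2:3@104; bids=[#4:7@105 #1:2@103 #3:1@96] asks=[-]
After op 5 cancel(order #2): fills=none; bids=[#4:7@105 #1:2@103 #3:1@96] asks=[-]
After op 6 [order #5] limit_buy(price=98, qty=4): fills=none; bids=[#4:7@105 #1:2@103 #5:4@98 #3:1@96] asks=[-]
After op 7 [order #6] limit_buy(price=103, qty=8): fills=none; bids=[#4:7@105 #1:2@103 #6:8@103 #5:4@98 #3:1@96] asks=[-]
After op 8 [order #7] limit_buy(price=100, qty=9): fills=none; bids=[#4:7@105 #1:2@103 #6:8@103 #7:9@100 #5:4@98 #3:1@96] asks=[-]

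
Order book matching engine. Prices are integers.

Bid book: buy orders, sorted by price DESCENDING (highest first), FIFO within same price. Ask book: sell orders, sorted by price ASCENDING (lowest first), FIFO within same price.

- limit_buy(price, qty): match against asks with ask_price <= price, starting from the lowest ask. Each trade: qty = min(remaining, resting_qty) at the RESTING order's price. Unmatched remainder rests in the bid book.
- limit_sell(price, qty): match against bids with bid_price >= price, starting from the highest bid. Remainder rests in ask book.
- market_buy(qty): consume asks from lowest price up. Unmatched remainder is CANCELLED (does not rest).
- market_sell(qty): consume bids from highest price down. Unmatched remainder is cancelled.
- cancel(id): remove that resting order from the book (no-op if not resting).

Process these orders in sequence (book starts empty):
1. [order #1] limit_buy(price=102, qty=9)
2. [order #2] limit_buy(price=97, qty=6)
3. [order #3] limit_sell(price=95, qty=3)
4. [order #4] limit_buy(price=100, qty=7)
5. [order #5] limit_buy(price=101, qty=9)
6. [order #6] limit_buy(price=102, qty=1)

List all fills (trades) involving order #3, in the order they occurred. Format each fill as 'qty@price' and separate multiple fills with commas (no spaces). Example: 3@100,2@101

After op 1 [order #1] limit_buy(price=102, qty=9): fills=none; bids=[#1:9@102] asks=[-]
After op 2 [order #2] limit_buy(price=97, qty=6): fills=none; bids=[#1:9@102 #2:6@97] asks=[-]
After op 3 [order #3] limit_sell(price=95, qty=3): fills=#1x#3:3@102; bids=[#1:6@102 #2:6@97] asks=[-]
After op 4 [order #4] limit_buy(price=100, qty=7): fills=none; bids=[#1:6@102 #4:7@100 #2:6@97] asks=[-]
After op 5 [order #5] limit_buy(price=101, qty=9): fills=none; bids=[#1:6@102 #5:9@101 #4:7@100 #2:6@97] asks=[-]
After op 6 [order #6] limit_buy(price=102, qty=1): fills=none; bids=[#1:6@102 #6:1@102 #5:9@101 #4:7@100 #2:6@97] asks=[-]

Answer: 3@102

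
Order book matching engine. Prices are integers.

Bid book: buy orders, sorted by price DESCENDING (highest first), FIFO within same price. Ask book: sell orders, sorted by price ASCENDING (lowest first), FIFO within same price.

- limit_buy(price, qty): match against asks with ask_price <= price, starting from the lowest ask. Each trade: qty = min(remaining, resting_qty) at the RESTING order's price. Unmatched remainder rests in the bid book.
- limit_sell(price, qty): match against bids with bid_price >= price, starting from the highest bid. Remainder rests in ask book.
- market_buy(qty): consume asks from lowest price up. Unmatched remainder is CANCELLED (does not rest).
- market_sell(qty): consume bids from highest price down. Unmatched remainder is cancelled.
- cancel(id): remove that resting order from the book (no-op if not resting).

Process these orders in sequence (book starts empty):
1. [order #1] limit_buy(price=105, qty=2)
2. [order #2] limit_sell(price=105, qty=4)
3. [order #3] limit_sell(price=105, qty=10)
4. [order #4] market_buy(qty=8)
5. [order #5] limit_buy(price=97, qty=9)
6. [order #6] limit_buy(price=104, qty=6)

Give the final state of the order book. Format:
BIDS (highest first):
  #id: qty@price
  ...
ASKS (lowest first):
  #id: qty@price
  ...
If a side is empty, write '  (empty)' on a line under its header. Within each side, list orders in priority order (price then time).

After op 1 [order #1] limit_buy(price=105, qty=2): fills=none; bids=[#1:2@105] asks=[-]
After op 2 [order #2] limit_sell(price=105, qty=4): fills=#1x#2:2@105; bids=[-] asks=[#2:2@105]
After op 3 [order #3] limit_sell(price=105, qty=10): fills=none; bids=[-] asks=[#2:2@105 #3:10@105]
After op 4 [order #4] market_buy(qty=8): fills=#4x#2:2@105 #4x#3:6@105; bids=[-] asks=[#3:4@105]
After op 5 [order #5] limit_buy(price=97, qty=9): fills=none; bids=[#5:9@97] asks=[#3:4@105]
After op 6 [order #6] limit_buy(price=104, qty=6): fills=none; bids=[#6:6@104 #5:9@97] asks=[#3:4@105]

Answer: BIDS (highest first):
  #6: 6@104
  #5: 9@97
ASKS (lowest first):
  #3: 4@105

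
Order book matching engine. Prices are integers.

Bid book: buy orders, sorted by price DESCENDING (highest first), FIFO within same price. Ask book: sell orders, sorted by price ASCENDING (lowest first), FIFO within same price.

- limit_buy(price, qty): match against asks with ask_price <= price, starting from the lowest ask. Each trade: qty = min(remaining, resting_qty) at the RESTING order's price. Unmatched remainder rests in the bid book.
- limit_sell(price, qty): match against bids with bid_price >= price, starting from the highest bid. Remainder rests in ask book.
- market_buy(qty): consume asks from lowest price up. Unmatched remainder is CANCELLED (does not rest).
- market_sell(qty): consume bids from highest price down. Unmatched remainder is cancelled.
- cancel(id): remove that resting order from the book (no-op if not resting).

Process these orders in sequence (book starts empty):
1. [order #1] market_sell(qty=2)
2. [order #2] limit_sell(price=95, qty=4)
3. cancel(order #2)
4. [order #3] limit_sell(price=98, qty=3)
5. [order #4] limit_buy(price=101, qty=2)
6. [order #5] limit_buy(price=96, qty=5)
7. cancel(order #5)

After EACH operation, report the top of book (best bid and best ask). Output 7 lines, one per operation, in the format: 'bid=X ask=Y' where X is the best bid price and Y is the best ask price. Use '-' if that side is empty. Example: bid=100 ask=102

Answer: bid=- ask=-
bid=- ask=95
bid=- ask=-
bid=- ask=98
bid=- ask=98
bid=96 ask=98
bid=- ask=98

Derivation:
After op 1 [order #1] market_sell(qty=2): fills=none; bids=[-] asks=[-]
After op 2 [order #2] limit_sell(price=95, qty=4): fills=none; bids=[-] asks=[#2:4@95]
After op 3 cancel(order #2): fills=none; bids=[-] asks=[-]
After op 4 [order #3] limit_sell(price=98, qty=3): fills=none; bids=[-] asks=[#3:3@98]
After op 5 [order #4] limit_buy(price=101, qty=2): fills=#4x#3:2@98; bids=[-] asks=[#3:1@98]
After op 6 [order #5] limit_buy(price=96, qty=5): fills=none; bids=[#5:5@96] asks=[#3:1@98]
After op 7 cancel(order #5): fills=none; bids=[-] asks=[#3:1@98]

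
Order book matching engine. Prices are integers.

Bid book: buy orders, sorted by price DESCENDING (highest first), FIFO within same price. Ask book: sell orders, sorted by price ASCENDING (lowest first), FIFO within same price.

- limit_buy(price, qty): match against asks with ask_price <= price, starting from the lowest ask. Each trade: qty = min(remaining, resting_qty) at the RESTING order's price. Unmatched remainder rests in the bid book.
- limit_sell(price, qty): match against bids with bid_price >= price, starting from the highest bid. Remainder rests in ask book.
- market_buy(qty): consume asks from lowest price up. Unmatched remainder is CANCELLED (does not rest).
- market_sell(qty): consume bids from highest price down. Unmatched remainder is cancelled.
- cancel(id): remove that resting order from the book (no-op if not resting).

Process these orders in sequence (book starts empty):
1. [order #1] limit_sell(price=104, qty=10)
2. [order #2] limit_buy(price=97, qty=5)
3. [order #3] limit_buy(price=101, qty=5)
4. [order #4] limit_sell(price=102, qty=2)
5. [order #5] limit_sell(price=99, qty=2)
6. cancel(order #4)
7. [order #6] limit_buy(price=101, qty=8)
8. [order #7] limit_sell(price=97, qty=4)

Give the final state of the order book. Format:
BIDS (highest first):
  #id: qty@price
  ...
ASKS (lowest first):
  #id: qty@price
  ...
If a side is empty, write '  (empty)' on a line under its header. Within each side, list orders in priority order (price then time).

Answer: BIDS (highest first):
  #6: 7@101
  #2: 5@97
ASKS (lowest first):
  #1: 10@104

Derivation:
After op 1 [order #1] limit_sell(price=104, qty=10): fills=none; bids=[-] asks=[#1:10@104]
After op 2 [order #2] limit_buy(price=97, qty=5): fills=none; bids=[#2:5@97] asks=[#1:10@104]
After op 3 [order #3] limit_buy(price=101, qty=5): fills=none; bids=[#3:5@101 #2:5@97] asks=[#1:10@104]
After op 4 [order #4] limit_sell(price=102, qty=2): fills=none; bids=[#3:5@101 #2:5@97] asks=[#4:2@102 #1:10@104]
After op 5 [order #5] limit_sell(price=99, qty=2): fills=#3x#5:2@101; bids=[#3:3@101 #2:5@97] asks=[#4:2@102 #1:10@104]
After op 6 cancel(order #4): fills=none; bids=[#3:3@101 #2:5@97] asks=[#1:10@104]
After op 7 [order #6] limit_buy(price=101, qty=8): fills=none; bids=[#3:3@101 #6:8@101 #2:5@97] asks=[#1:10@104]
After op 8 [order #7] limit_sell(price=97, qty=4): fills=#3x#7:3@101 #6x#7:1@101; bids=[#6:7@101 #2:5@97] asks=[#1:10@104]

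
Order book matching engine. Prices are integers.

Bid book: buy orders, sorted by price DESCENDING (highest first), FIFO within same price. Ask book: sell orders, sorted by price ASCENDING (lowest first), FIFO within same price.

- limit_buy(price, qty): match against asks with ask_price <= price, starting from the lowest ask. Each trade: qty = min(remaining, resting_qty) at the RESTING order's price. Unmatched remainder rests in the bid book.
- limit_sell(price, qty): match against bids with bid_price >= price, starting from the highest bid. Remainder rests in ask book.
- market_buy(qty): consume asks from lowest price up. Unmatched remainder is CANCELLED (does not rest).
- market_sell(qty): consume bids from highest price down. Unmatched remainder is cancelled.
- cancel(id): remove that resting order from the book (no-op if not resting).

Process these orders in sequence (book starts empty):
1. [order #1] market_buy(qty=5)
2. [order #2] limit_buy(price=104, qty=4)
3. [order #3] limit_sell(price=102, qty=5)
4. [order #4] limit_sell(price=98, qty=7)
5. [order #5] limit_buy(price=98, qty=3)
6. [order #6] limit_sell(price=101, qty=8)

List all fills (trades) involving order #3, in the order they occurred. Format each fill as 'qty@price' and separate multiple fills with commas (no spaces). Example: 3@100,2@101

After op 1 [order #1] market_buy(qty=5): fills=none; bids=[-] asks=[-]
After op 2 [order #2] limit_buy(price=104, qty=4): fills=none; bids=[#2:4@104] asks=[-]
After op 3 [order #3] limit_sell(price=102, qty=5): fills=#2x#3:4@104; bids=[-] asks=[#3:1@102]
After op 4 [order #4] limit_sell(price=98, qty=7): fills=none; bids=[-] asks=[#4:7@98 #3:1@102]
After op 5 [order #5] limit_buy(price=98, qty=3): fills=#5x#4:3@98; bids=[-] asks=[#4:4@98 #3:1@102]
After op 6 [order #6] limit_sell(price=101, qty=8): fills=none; bids=[-] asks=[#4:4@98 #6:8@101 #3:1@102]

Answer: 4@104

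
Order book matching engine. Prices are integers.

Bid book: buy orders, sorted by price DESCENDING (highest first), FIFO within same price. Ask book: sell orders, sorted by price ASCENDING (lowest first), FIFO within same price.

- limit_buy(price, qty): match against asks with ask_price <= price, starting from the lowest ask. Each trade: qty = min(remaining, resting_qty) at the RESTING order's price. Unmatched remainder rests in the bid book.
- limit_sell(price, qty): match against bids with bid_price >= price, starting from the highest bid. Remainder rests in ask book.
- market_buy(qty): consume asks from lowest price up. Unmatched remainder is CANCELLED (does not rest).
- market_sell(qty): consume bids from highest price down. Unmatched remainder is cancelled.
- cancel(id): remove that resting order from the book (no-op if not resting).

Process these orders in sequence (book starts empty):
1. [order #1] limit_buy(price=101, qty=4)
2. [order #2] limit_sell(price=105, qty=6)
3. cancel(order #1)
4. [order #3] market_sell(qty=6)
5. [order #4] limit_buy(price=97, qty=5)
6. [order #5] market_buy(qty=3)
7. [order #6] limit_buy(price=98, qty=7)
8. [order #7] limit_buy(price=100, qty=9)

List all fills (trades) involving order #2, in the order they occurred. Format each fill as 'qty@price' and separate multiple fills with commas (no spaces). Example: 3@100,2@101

After op 1 [order #1] limit_buy(price=101, qty=4): fills=none; bids=[#1:4@101] asks=[-]
After op 2 [order #2] limit_sell(price=105, qty=6): fills=none; bids=[#1:4@101] asks=[#2:6@105]
After op 3 cancel(order #1): fills=none; bids=[-] asks=[#2:6@105]
After op 4 [order #3] market_sell(qty=6): fills=none; bids=[-] asks=[#2:6@105]
After op 5 [order #4] limit_buy(price=97, qty=5): fills=none; bids=[#4:5@97] asks=[#2:6@105]
After op 6 [order #5] market_buy(qty=3): fills=#5x#2:3@105; bids=[#4:5@97] asks=[#2:3@105]
After op 7 [order #6] limit_buy(price=98, qty=7): fills=none; bids=[#6:7@98 #4:5@97] asks=[#2:3@105]
After op 8 [order #7] limit_buy(price=100, qty=9): fills=none; bids=[#7:9@100 #6:7@98 #4:5@97] asks=[#2:3@105]

Answer: 3@105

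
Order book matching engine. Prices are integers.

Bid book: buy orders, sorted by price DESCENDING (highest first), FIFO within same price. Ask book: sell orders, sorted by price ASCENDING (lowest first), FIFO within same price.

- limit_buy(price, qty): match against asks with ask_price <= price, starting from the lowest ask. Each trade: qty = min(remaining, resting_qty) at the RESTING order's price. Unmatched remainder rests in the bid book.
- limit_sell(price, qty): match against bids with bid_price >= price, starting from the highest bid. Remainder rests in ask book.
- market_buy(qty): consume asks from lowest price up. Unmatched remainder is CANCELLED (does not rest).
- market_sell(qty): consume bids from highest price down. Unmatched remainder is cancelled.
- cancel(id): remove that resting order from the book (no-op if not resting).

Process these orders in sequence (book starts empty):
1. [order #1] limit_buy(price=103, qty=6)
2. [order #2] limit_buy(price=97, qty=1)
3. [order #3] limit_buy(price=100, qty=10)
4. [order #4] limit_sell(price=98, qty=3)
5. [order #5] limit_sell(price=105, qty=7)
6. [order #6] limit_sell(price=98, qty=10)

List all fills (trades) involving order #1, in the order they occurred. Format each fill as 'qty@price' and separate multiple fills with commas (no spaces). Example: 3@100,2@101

Answer: 3@103,3@103

Derivation:
After op 1 [order #1] limit_buy(price=103, qty=6): fills=none; bids=[#1:6@103] asks=[-]
After op 2 [order #2] limit_buy(price=97, qty=1): fills=none; bids=[#1:6@103 #2:1@97] asks=[-]
After op 3 [order #3] limit_buy(price=100, qty=10): fills=none; bids=[#1:6@103 #3:10@100 #2:1@97] asks=[-]
After op 4 [order #4] limit_sell(price=98, qty=3): fills=#1x#4:3@103; bids=[#1:3@103 #3:10@100 #2:1@97] asks=[-]
After op 5 [order #5] limit_sell(price=105, qty=7): fills=none; bids=[#1:3@103 #3:10@100 #2:1@97] asks=[#5:7@105]
After op 6 [order #6] limit_sell(price=98, qty=10): fills=#1x#6:3@103 #3x#6:7@100; bids=[#3:3@100 #2:1@97] asks=[#5:7@105]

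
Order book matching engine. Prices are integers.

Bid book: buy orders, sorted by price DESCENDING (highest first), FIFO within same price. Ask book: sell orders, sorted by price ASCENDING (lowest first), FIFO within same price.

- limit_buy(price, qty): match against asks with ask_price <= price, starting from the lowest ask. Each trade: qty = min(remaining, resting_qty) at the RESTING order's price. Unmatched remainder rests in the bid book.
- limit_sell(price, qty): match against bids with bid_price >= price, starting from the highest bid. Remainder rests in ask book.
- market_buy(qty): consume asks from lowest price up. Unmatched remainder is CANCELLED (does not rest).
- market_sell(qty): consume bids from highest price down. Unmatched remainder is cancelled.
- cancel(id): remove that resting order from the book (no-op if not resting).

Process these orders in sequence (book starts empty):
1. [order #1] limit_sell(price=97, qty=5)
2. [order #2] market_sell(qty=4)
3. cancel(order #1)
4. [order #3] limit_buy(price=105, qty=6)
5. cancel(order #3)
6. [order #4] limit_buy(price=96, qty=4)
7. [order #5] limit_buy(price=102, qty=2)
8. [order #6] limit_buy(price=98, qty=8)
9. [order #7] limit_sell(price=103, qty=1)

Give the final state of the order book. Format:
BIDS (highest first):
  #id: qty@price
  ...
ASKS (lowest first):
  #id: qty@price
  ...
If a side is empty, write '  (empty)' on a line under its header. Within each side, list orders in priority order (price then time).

Answer: BIDS (highest first):
  #5: 2@102
  #6: 8@98
  #4: 4@96
ASKS (lowest first):
  #7: 1@103

Derivation:
After op 1 [order #1] limit_sell(price=97, qty=5): fills=none; bids=[-] asks=[#1:5@97]
After op 2 [order #2] market_sell(qty=4): fills=none; bids=[-] asks=[#1:5@97]
After op 3 cancel(order #1): fills=none; bids=[-] asks=[-]
After op 4 [order #3] limit_buy(price=105, qty=6): fills=none; bids=[#3:6@105] asks=[-]
After op 5 cancel(order #3): fills=none; bids=[-] asks=[-]
After op 6 [order #4] limit_buy(price=96, qty=4): fills=none; bids=[#4:4@96] asks=[-]
After op 7 [order #5] limit_buy(price=102, qty=2): fills=none; bids=[#5:2@102 #4:4@96] asks=[-]
After op 8 [order #6] limit_buy(price=98, qty=8): fills=none; bids=[#5:2@102 #6:8@98 #4:4@96] asks=[-]
After op 9 [order #7] limit_sell(price=103, qty=1): fills=none; bids=[#5:2@102 #6:8@98 #4:4@96] asks=[#7:1@103]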